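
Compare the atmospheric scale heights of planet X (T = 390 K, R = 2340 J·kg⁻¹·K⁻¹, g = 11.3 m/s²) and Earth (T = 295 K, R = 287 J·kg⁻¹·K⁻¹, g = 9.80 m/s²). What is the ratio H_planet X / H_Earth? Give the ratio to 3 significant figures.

H = RT/g for each body.
H_planet X = 2340 × 390 / 11.3 = 80761 m.
H_Earth = 287 × 295 / 9.80 = 8639.3 m.
H_planet X/H_Earth = 80761/8639.3 = 9.3481.

H_planet X/H_Earth ≈ 9.35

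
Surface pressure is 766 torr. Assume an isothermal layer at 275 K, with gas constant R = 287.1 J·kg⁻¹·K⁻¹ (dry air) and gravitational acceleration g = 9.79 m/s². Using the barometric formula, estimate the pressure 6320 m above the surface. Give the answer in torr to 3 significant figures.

P ≈ 350 torr

Scale height: H = RT/g = 287.1 × 275 / 9.79 = 8064.6 m.
Barometric formula: P = P₀ exp(−z/H).
z/H = 6320.0/8064.6 = 0.78367; exp(−0.78367) = 0.45673.
P = 766 × 0.45673 = 349.86 torr.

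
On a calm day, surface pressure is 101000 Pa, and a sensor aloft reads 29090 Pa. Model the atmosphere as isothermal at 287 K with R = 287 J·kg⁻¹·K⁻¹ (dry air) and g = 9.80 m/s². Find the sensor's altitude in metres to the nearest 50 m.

Scale height: H = RT/g = 287 × 287 / 9.80 = 8405.0 m.
Invert the barometric formula: z = H ln(P₀/P).
P₀/P = 101000/29090 = 3.4720; ln(3.4720) = 1.2447.
z = 8405.0 × 1.2447 = 10462 m.

z ≈ 10450 m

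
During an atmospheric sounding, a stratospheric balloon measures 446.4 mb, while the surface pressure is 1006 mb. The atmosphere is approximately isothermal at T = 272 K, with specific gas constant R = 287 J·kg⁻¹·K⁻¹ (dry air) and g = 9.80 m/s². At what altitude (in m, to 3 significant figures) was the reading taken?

z ≈ 6470 m

Scale height: H = RT/g = 287 × 272 / 9.80 = 7965.7 m.
Invert the barometric formula: z = H ln(P₀/P).
P₀/P = 1006/446.4 = 2.2536; ln(2.2536) = 0.81253.
z = 7965.7 × 0.81253 = 6472.4 m.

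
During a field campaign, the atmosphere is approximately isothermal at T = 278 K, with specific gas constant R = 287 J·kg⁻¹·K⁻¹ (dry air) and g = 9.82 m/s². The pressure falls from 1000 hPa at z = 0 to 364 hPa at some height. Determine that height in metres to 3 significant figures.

z ≈ 8210 m

Scale height: H = RT/g = 287 × 278 / 9.82 = 8124.8 m.
Invert the barometric formula: z = H ln(P₀/P).
P₀/P = 1000/364 = 2.7473; ln(2.7473) = 1.0106.
z = 8124.8 × 1.0106 = 8210.9 m.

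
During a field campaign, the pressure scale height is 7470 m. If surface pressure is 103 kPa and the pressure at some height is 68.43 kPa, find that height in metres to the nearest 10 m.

z ≈ 3050 m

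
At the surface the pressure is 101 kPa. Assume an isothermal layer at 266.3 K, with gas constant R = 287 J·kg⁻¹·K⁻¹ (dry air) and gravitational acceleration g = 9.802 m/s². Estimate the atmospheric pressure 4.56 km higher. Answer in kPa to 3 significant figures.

Scale height: H = RT/g = 287 × 266.3 / 9.802 = 7797.2 m.
Barometric formula: P = P₀ exp(−z/H).
z/H = 4560.0/7797.2 = 0.58483; exp(−0.58483) = 0.55720.
P = 101 × 0.55720 = 56.277 kPa.

P ≈ 56.3 kPa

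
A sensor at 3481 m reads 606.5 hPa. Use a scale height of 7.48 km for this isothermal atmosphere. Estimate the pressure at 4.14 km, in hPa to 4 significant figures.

P ≈ 555.4 hPa

Between two levels, P₂ = P₁ exp(−Δz/H) with Δz = z₂ − z₁.
Δz = 4140.0 − 3481.0 = 659.00 m; Δz/H = 659.00/7480.0 = 0.088102.
P₂ = 606.5 × exp(−0.088102) = 606.5 × 0.91567 = 555.35 hPa.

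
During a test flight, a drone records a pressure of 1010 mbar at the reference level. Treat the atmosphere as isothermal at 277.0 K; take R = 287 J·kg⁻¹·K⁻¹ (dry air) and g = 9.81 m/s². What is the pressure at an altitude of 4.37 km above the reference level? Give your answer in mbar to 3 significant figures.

Scale height: H = RT/g = 287 × 277.0 / 9.81 = 8103.9 m.
Barometric formula: P = P₀ exp(−z/H).
z/H = 4370.0/8103.9 = 0.53925; exp(−0.53925) = 0.58319.
P = 1010 × 0.58319 = 589.02 mbar.

P ≈ 589 mbar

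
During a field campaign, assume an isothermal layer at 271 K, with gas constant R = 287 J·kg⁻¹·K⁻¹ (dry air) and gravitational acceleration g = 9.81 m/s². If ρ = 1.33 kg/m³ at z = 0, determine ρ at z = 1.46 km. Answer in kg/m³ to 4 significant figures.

ρ ≈ 1.106 kg/m³

Scale height: H = RT/g = 287 × 271 / 9.81 = 7928.3 m.
In an isothermal atmosphere, density decays like pressure: ρ = ρ₀ exp(−z/H).
z/H = 1460.0/7928.3 = 0.18415; exp(−0.18415) = 0.83181.
ρ = 1.33 × 0.83181 = 1.1063 kg/m³.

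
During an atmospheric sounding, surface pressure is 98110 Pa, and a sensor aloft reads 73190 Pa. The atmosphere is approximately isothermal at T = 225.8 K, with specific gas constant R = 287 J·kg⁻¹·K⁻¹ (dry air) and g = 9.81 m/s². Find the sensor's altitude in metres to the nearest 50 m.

z ≈ 1950 m

Scale height: H = RT/g = 287 × 225.8 / 9.81 = 6606.0 m.
Invert the barometric formula: z = H ln(P₀/P).
P₀/P = 98110/73190 = 1.3405; ln(1.3405) = 0.29304.
z = 6606.0 × 0.29304 = 1935.8 m.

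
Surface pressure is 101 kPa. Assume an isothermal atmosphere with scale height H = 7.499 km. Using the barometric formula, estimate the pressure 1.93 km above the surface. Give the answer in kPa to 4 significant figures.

P ≈ 78.08 kPa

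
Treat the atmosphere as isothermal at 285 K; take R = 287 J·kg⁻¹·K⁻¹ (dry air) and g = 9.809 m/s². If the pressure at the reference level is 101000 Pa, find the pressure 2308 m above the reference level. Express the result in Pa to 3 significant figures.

Scale height: H = RT/g = 287 × 285 / 9.809 = 8338.8 m.
Barometric formula: P = P₀ exp(−z/H).
z/H = 2308.0/8338.8 = 0.27678; exp(−0.27678) = 0.75822.
P = 101000 × 0.75822 = 76580 Pa.

P ≈ 76600 Pa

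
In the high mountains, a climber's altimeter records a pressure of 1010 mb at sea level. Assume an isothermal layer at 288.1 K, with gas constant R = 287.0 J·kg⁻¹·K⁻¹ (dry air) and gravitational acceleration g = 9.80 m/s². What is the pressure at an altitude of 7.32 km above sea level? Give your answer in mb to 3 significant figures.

P ≈ 424 mb

Scale height: H = RT/g = 287.0 × 288.1 / 9.80 = 8437.2 m.
Barometric formula: P = P₀ exp(−z/H).
z/H = 7320.0/8437.2 = 0.86759; exp(−0.86759) = 0.41996.
P = 1010 × 0.41996 = 424.16 mb.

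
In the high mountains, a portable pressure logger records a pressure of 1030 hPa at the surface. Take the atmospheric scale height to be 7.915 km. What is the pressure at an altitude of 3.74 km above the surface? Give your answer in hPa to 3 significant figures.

P ≈ 642 hPa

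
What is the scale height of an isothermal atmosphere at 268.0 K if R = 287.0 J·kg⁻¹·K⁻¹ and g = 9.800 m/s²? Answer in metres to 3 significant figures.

The scale height of an isothermal atmosphere is H = RT/g.
H = 287.0 × 268.0 / 9.800 = 76916/9.800 = 7848.6 m.

H ≈ 7850 m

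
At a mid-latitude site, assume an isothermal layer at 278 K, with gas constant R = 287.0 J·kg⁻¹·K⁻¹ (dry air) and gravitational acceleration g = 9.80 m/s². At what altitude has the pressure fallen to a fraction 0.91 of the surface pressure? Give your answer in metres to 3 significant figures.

Scale height: H = RT/g = 287.0 × 278 / 9.80 = 8141.4 m.
Set P/P₀ = exp(−z/H) = 0.91, so z = −H ln(0.91).
−ln(0.91) = 0.094311; z = 8141.4 × 0.094311 = 767.82 m.

z ≈ 768 m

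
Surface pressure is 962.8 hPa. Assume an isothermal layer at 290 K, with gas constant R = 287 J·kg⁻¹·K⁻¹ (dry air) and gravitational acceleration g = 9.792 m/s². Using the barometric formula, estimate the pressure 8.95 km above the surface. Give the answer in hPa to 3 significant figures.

P ≈ 336 hPa

Scale height: H = RT/g = 287 × 290 / 9.792 = 8499.8 m.
Barometric formula: P = P₀ exp(−z/H).
z/H = 8950.0/8499.8 = 1.0530; exp(−1.0530) = 0.34889.
P = 962.8 × 0.34889 = 335.91 hPa.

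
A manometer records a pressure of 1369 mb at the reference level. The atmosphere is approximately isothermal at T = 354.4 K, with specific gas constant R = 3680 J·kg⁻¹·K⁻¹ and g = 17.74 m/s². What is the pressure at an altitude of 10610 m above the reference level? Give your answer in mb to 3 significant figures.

Scale height: H = RT/g = 3680 × 354.4 / 17.74 = 73517 m.
Barometric formula: P = P₀ exp(−z/H).
z/H = 10610/73517 = 0.14432; exp(−0.14432) = 0.86561.
P = 1369 × 0.86561 = 1185.0 mb.

P ≈ 1190 mb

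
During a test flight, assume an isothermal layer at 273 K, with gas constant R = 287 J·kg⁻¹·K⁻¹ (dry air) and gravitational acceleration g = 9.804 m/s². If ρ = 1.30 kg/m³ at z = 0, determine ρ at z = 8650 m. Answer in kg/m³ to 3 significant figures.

Scale height: H = RT/g = 287 × 273 / 9.804 = 7991.7 m.
In an isothermal atmosphere, density decays like pressure: ρ = ρ₀ exp(−z/H).
z/H = 8650.0/7991.7 = 1.0824; exp(−1.0824) = 0.33878.
ρ = 1.30 × 0.33878 = 0.44041 kg/m³.

ρ ≈ 0.440 kg/m³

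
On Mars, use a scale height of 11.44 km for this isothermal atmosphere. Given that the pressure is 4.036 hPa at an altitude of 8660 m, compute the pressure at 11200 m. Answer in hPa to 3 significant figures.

P ≈ 3.23 hPa

Between two levels, P₂ = P₁ exp(−Δz/H) with Δz = z₂ − z₁.
Δz = 11200 − 8660.0 = 2540.0 m; Δz/H = 2540.0/11440 = 0.22203.
P₂ = 4.036 × exp(−0.22203) = 4.036 × 0.80089 = 3.2324 hPa.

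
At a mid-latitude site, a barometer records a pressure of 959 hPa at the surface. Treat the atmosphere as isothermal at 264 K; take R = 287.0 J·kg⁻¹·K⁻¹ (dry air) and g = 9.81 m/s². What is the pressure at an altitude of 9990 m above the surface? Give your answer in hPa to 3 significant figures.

Scale height: H = RT/g = 287.0 × 264 / 9.81 = 7723.5 m.
Barometric formula: P = P₀ exp(−z/H).
z/H = 9990.0/7723.5 = 1.2935; exp(−1.2935) = 0.27431.
P = 959 × 0.27431 = 263.06 hPa.

P ≈ 263 hPa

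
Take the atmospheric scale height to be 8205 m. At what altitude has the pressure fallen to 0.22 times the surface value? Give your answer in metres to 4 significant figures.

z ≈ 12420 m

Set P/P₀ = exp(−z/H) = 0.22, so z = −H ln(0.22).
−ln(0.22) = 1.5141; z = 8205.0 × 1.5141 = 12423 m.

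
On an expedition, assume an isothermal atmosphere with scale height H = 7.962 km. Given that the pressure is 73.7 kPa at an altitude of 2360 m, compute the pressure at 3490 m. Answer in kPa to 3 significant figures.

Between two levels, P₂ = P₁ exp(−Δz/H) with Δz = z₂ − z₁.
Δz = 3490.0 − 2360.0 = 1130.0 m; Δz/H = 1130.0/7962.0 = 0.14192.
P₂ = 73.7 × exp(−0.14192) = 73.7 × 0.86769 = 63.949 kPa.

P ≈ 63.9 kPa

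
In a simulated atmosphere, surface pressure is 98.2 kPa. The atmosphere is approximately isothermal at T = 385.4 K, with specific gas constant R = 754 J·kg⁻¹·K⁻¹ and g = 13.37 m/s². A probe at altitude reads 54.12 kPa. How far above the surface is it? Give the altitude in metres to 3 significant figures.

Scale height: H = RT/g = 754 × 385.4 / 13.37 = 21735 m.
Invert the barometric formula: z = H ln(P₀/P).
P₀/P = 98.2/54.12 = 1.8145; ln(1.8145) = 0.59581.
z = 21735 × 0.59581 = 12950 m.

z ≈ 12900 m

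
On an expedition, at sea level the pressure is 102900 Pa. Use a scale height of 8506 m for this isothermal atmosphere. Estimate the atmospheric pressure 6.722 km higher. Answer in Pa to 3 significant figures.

P ≈ 46700 Pa

Barometric formula: P = P₀ exp(−z/H).
z/H = 6722.0/8506.0 = 0.79027; exp(−0.79027) = 0.45372.
P = 102900 × 0.45372 = 46688 Pa.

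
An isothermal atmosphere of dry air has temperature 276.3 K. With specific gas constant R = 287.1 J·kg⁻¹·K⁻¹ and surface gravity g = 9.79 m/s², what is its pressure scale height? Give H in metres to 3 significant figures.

The scale height of an isothermal atmosphere is H = RT/g.
H = 287.1 × 276.3 / 9.79 = 79326/9.79 = 8102.8 m.

H ≈ 8100 m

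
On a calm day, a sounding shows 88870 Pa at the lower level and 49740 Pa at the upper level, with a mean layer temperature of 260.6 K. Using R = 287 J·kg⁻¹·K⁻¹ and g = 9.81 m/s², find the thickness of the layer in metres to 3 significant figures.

Δz ≈ 4420 m

Hypsometric equation: Δz = (R T̄/g) ln(P₁/P₂).
R T̄/g = 287 × 260.6 / 9.81 = 7624.1 m.
ln(88870/49740) = ln(1.7867) = 0.58037.
Δz = 7624.1 × 0.58037 = 4424.8 m.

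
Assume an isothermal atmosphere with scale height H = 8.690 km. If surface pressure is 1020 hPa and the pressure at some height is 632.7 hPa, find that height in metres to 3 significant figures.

z ≈ 4150 m

Invert the barometric formula: z = H ln(P₀/P).
P₀/P = 1020/632.7 = 1.6121; ln(1.6121) = 0.47754.
z = 8690.0 × 0.47754 = 4149.8 m.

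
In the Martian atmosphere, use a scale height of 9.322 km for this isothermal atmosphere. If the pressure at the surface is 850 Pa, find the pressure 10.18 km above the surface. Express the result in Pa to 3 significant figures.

Barometric formula: P = P₀ exp(−z/H).
z/H = 10180/9322.0 = 1.0920; exp(−1.0920) = 0.33554.
P = 850 × 0.33554 = 285.21 Pa.

P ≈ 285 Pa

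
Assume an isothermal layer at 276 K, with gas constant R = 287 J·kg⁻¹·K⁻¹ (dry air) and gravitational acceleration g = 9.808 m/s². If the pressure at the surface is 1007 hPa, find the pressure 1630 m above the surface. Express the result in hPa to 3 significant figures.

P ≈ 823 hPa

Scale height: H = RT/g = 287 × 276 / 9.808 = 8076.3 m.
Barometric formula: P = P₀ exp(−z/H).
z/H = 1630.0/8076.3 = 0.20183; exp(−0.20183) = 0.81723.
P = 1007 × 0.81723 = 822.95 hPa.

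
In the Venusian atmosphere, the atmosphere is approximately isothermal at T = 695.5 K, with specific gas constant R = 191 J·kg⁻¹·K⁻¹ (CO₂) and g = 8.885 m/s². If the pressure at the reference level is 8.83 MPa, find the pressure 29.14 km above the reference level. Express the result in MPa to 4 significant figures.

Scale height: H = RT/g = 191 × 695.5 / 8.885 = 14951 m.
Barometric formula: P = P₀ exp(−z/H).
z/H = 29140/14951 = 1.9490; exp(−1.9490) = 0.14242.
P = 8.83 × 0.14242 = 1.2576 MPa.

P ≈ 1.258 MPa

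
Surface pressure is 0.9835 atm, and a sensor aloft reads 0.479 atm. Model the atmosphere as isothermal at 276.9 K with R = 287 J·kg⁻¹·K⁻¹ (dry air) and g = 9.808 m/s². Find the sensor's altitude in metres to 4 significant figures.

Scale height: H = RT/g = 287 × 276.9 / 9.808 = 8102.6 m.
Invert the barometric formula: z = H ln(P₀/P).
P₀/P = 0.9835/0.479 = 2.0532; ln(2.0532) = 0.71940.
z = 8102.6 × 0.71940 = 5829.0 m.

z ≈ 5829 m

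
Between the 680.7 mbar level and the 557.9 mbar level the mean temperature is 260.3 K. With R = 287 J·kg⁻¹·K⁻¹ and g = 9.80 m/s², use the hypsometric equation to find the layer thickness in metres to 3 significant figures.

Δz ≈ 1520 m

Hypsometric equation: Δz = (R T̄/g) ln(P₁/P₂).
R T̄/g = 287 × 260.3 / 9.80 = 7623.1 m.
ln(680.7/557.9) = ln(1.2201) = 0.19893.
Δz = 7623.1 × 0.19893 = 1516.5 m.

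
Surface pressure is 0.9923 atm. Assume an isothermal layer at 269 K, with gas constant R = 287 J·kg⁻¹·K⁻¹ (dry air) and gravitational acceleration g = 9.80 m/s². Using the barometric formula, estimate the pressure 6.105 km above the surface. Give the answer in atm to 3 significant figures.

Scale height: H = RT/g = 287 × 269 / 9.80 = 7877.9 m.
Barometric formula: P = P₀ exp(−z/H).
z/H = 6105.0/7877.9 = 0.77495; exp(−0.77495) = 0.46073.
P = 0.9923 × 0.46073 = 0.45718 atm.

P ≈ 0.457 atm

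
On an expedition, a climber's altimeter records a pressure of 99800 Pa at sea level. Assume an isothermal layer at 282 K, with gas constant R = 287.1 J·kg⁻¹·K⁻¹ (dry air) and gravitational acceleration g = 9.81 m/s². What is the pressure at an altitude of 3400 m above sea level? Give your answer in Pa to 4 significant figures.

Scale height: H = RT/g = 287.1 × 282 / 9.81 = 8253.0 m.
Barometric formula: P = P₀ exp(−z/H).
z/H = 3400.0/8253.0 = 0.41197; exp(−0.41197) = 0.66234.
P = 99800 × 0.66234 = 66102 Pa.

P ≈ 66100 Pa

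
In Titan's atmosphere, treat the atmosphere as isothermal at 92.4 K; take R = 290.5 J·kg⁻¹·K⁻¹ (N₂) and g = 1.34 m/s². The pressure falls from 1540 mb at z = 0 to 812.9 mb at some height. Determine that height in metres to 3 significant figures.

z ≈ 12800 m

Scale height: H = RT/g = 290.5 × 92.4 / 1.34 = 20031 m.
Invert the barometric formula: z = H ln(P₀/P).
P₀/P = 1540/812.9 = 1.8945; ln(1.8945) = 0.63895.
z = 20031 × 0.63895 = 12799 m.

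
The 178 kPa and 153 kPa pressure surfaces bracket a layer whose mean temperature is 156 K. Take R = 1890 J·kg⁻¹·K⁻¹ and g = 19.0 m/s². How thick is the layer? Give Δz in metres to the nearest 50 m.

Hypsometric equation: Δz = (R T̄/g) ln(P₁/P₂).
R T̄/g = 1890 × 156 / 19.0 = 15518 m.
ln(178/153) = ln(1.1634) = 0.15135.
Δz = 15518 × 0.15135 = 2348.6 m.

Δz ≈ 2350 m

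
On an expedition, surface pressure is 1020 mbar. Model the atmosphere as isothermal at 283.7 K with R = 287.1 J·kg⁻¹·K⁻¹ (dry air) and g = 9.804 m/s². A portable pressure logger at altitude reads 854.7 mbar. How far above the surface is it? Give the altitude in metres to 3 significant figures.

Scale height: H = RT/g = 287.1 × 283.7 / 9.804 = 8307.9 m.
Invert the barometric formula: z = H ln(P₀/P).
P₀/P = 1020/854.7 = 1.1934; ln(1.1934) = 0.17681.
z = 8307.9 × 0.17681 = 1468.9 m.

z ≈ 1470 m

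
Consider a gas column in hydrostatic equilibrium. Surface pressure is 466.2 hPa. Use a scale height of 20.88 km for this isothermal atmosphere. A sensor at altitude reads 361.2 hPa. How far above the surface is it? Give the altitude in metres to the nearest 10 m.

z ≈ 5330 m

Invert the barometric formula: z = H ln(P₀/P).
P₀/P = 466.2/361.2 = 1.2907; ln(1.2907) = 0.25518.
z = 20880 × 0.25518 = 5328.2 m.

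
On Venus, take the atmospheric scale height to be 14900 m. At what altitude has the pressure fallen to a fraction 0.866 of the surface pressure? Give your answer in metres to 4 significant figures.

z ≈ 2144 m

Set P/P₀ = exp(−z/H) = 0.866, so z = −H ln(0.866).
−ln(0.866) = 0.14387; z = 14900 × 0.14387 = 2143.7 m.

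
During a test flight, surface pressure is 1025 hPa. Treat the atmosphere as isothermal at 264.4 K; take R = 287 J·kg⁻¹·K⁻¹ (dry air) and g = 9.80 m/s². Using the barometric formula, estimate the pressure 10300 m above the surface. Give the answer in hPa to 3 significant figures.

Scale height: H = RT/g = 287 × 264.4 / 9.80 = 7743.1 m.
Barometric formula: P = P₀ exp(−z/H).
z/H = 10300/7743.1 = 1.3302; exp(−1.3302) = 0.26442.
P = 1025 × 0.26442 = 271.03 hPa.

P ≈ 271 hPa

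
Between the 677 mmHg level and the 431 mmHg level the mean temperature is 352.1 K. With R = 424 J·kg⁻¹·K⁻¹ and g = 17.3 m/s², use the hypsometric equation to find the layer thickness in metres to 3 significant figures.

Δz ≈ 3900 m

Hypsometric equation: Δz = (R T̄/g) ln(P₁/P₂).
R T̄/g = 424 × 352.1 / 17.3 = 8629.5 m.
ln(677/431) = ln(1.5708) = 0.45159.
Δz = 8629.5 × 0.45159 = 3897.0 m.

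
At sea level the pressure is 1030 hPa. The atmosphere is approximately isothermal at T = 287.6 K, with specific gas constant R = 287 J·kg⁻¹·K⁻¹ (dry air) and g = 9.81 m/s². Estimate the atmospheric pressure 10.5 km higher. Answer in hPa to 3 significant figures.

P ≈ 296 hPa

Scale height: H = RT/g = 287 × 287.6 / 9.81 = 8414.0 m.
Barometric formula: P = P₀ exp(−z/H).
z/H = 10500/8414.0 = 1.2479; exp(−1.2479) = 0.28711.
P = 1030 × 0.28711 = 295.72 hPa.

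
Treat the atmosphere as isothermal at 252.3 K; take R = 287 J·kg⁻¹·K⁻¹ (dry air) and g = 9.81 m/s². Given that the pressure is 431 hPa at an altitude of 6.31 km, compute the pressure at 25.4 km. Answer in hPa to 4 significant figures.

P ≈ 32.45 hPa

Scale height: H = RT/g = 287 × 252.3 / 9.81 = 7381.3 m.
Between two levels, P₂ = P₁ exp(−Δz/H) with Δz = z₂ − z₁.
Δz = 25400 − 6310.0 = 19090 m; Δz/H = 19090/7381.3 = 2.5863.
P₂ = 431 × exp(−2.5863) = 431 × 0.075298 = 32.453 hPa.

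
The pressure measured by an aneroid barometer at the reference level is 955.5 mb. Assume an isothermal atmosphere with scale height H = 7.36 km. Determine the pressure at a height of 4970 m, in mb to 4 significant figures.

Barometric formula: P = P₀ exp(−z/H).
z/H = 4970.0/7360.0 = 0.67527; exp(−0.67527) = 0.50902.
P = 955.5 × 0.50902 = 486.37 mb.

P ≈ 486.4 mb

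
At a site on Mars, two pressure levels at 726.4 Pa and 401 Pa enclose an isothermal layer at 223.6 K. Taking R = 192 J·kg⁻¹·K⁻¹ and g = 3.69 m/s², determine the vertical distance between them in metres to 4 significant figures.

Δz ≈ 6912 m

Hypsometric equation: Δz = (R T̄/g) ln(P₁/P₂).
R T̄/g = 192 × 223.6 / 3.69 = 11634 m.
ln(726.4/401) = ln(1.8115) = 0.59416.
Δz = 11634 × 0.59416 = 6912.5 m.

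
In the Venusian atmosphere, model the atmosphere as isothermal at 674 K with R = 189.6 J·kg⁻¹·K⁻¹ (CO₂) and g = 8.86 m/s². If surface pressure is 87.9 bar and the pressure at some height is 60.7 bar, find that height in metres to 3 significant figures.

z ≈ 5340 m

Scale height: H = RT/g = 189.6 × 674 / 8.86 = 14423 m.
Invert the barometric formula: z = H ln(P₀/P).
P₀/P = 87.9/60.7 = 1.4481; ln(1.4481) = 0.37025.
z = 14423 × 0.37025 = 5340.1 m.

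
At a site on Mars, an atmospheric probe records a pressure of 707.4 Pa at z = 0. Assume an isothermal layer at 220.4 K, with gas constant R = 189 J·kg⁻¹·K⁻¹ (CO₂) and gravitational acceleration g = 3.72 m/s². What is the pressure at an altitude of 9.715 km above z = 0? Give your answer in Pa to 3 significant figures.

P ≈ 297 Pa

Scale height: H = RT/g = 189 × 220.4 / 3.72 = 11198 m.
Barometric formula: P = P₀ exp(−z/H).
z/H = 9715.0/11198 = 0.86757; exp(−0.86757) = 0.41997.
P = 707.4 × 0.41997 = 297.09 Pa.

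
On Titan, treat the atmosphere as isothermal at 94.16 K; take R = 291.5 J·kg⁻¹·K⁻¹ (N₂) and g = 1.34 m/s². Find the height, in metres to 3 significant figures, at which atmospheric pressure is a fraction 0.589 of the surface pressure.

z ≈ 10800 m

Scale height: H = RT/g = 291.5 × 94.16 / 1.34 = 20483 m.
Set P/P₀ = exp(−z/H) = 0.589, so z = −H ln(0.589).
−ln(0.589) = 0.52933; z = 20483 × 0.52933 = 10842 m.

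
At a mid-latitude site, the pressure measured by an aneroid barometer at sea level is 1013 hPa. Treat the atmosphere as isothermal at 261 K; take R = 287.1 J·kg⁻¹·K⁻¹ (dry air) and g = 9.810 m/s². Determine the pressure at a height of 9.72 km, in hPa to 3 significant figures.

P ≈ 284 hPa

Scale height: H = RT/g = 287.1 × 261 / 9.810 = 7638.4 m.
Barometric formula: P = P₀ exp(−z/H).
z/H = 9720.0/7638.4 = 1.2725; exp(−1.2725) = 0.28013.
P = 1013 × 0.28013 = 283.77 hPa.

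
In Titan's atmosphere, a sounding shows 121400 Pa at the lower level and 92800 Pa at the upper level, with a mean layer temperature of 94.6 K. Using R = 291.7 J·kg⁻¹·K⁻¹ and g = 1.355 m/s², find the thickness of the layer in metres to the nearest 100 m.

Δz ≈ 5500 m

Hypsometric equation: Δz = (R T̄/g) ln(P₁/P₂).
R T̄/g = 291.7 × 94.6 / 1.355 = 20365 m.
ln(121400/92800) = ln(1.3082) = 0.26865.
Δz = 20365 × 0.26865 = 5471.1 m.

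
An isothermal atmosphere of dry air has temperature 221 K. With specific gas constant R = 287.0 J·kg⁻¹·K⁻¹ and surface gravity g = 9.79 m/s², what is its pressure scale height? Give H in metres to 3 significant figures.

H ≈ 6480 m

The scale height of an isothermal atmosphere is H = RT/g.
H = 287.0 × 221 / 9.79 = 63427/9.79 = 6478.8 m.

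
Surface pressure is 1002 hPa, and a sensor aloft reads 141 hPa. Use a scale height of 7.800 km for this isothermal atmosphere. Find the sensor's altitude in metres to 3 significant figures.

z ≈ 15300 m

Invert the barometric formula: z = H ln(P₀/P).
P₀/P = 1002/141 = 7.1064; ln(7.1064) = 1.9610.
z = 7800.0 × 1.9610 = 15296 m.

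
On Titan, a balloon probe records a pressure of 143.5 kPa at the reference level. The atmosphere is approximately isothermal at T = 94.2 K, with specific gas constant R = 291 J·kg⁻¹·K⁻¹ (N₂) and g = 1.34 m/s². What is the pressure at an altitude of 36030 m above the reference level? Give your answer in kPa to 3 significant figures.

P ≈ 24.7 kPa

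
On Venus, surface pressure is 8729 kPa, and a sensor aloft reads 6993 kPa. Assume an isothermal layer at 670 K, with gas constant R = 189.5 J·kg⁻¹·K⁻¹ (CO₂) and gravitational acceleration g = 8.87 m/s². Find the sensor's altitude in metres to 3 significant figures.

Scale height: H = RT/g = 189.5 × 670 / 8.87 = 14314 m.
Invert the barometric formula: z = H ln(P₀/P).
P₀/P = 8729/6993 = 1.2482; ln(1.2482) = 0.22170.
z = 14314 × 0.22170 = 3173.4 m.

z ≈ 3170 m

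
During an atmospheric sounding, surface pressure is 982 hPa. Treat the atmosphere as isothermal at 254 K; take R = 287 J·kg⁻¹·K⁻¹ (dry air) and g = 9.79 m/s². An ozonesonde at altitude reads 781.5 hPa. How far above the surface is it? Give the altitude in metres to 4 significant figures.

z ≈ 1701 m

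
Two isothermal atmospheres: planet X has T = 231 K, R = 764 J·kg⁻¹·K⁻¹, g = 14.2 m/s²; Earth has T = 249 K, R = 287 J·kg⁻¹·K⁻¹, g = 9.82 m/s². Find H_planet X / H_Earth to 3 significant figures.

H = RT/g for each body.
H_planet X = 764 × 231 / 14.2 = 12428 m.
H_Earth = 287 × 249 / 9.82 = 7277.3 m.
H_planet X/H_Earth = 12428/7277.3 = 1.7078.

H_planet X/H_Earth ≈ 1.71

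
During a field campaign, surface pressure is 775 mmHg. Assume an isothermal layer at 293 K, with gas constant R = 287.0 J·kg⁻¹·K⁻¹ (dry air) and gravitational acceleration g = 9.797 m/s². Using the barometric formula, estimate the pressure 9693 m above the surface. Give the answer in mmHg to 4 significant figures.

Scale height: H = RT/g = 287.0 × 293 / 9.797 = 8583.3 m.
Barometric formula: P = P₀ exp(−z/H).
z/H = 9693.0/8583.3 = 1.1293; exp(−1.1293) = 0.32326.
P = 775 × 0.32326 = 250.53 mmHg.

P ≈ 250.5 mmHg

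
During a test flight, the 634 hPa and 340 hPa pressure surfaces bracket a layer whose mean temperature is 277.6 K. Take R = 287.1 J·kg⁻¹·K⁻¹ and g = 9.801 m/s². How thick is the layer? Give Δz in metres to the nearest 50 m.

Hypsometric equation: Δz = (R T̄/g) ln(P₁/P₂).
R T̄/g = 287.1 × 277.6 / 9.801 = 8131.7 m.
ln(634/340) = ln(1.8647) = 0.62310.
Δz = 8131.7 × 0.62310 = 5066.9 m.

Δz ≈ 5050 m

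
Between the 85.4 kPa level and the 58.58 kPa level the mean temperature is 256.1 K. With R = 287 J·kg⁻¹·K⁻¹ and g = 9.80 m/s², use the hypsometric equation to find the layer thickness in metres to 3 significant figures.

Hypsometric equation: Δz = (R T̄/g) ln(P₁/P₂).
R T̄/g = 287 × 256.1 / 9.80 = 7500.1 m.
ln(85.4/58.58) = ln(1.4578) = 0.37693.
Δz = 7500.1 × 0.37693 = 2827.0 m.

Δz ≈ 2830 m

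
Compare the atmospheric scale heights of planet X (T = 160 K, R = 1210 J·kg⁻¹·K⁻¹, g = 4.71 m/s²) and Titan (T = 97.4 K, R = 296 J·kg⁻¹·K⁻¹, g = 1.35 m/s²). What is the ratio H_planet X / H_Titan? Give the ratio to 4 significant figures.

H = RT/g for each body.
H_planet X = 1210 × 160 / 4.71 = 41104 m.
H_Titan = 296 × 97.4 / 1.35 = 21356 m.
H_planet X/H_Titan = 41104/21356 = 1.9247.

H_planet X/H_Titan ≈ 1.925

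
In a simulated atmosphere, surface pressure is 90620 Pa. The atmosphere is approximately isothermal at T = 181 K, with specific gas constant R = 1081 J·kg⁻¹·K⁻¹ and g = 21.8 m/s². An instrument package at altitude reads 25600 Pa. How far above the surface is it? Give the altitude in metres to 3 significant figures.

z ≈ 11300 m

Scale height: H = RT/g = 1081 × 181 / 21.8 = 8975.3 m.
Invert the barometric formula: z = H ln(P₀/P).
P₀/P = 90620/25600 = 3.5398; ln(3.5398) = 1.2641.
z = 8975.3 × 1.2641 = 11346 m.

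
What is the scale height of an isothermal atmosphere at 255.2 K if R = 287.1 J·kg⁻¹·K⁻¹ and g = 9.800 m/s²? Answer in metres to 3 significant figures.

H ≈ 7480 m

The scale height of an isothermal atmosphere is H = RT/g.
H = 287.1 × 255.2 / 9.800 = 73268/9.800 = 7476.3 m.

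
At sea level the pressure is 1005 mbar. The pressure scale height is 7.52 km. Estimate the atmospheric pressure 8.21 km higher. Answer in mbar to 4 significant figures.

Barometric formula: P = P₀ exp(−z/H).
z/H = 8210.0/7520.0 = 1.0918; exp(−1.0918) = 0.33561.
P = 1005 × 0.33561 = 337.29 mbar.

P ≈ 337.3 mbar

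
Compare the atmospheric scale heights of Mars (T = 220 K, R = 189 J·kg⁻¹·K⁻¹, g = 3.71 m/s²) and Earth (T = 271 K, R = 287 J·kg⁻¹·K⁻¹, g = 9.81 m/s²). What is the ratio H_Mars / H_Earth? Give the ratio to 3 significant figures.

H_Mars/H_Earth ≈ 1.41

H = RT/g for each body.
H_Mars = 189 × 220 / 3.71 = 11208 m.
H_Earth = 287 × 271 / 9.81 = 7928.3 m.
H_Mars/H_Earth = 11208/7928.3 = 1.4137.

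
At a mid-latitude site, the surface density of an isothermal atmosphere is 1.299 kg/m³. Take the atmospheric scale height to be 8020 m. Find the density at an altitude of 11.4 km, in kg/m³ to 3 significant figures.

ρ ≈ 0.314 kg/m³

In an isothermal atmosphere, density decays like pressure: ρ = ρ₀ exp(−z/H).
z/H = 11400/8020.0 = 1.4214; exp(−1.4214) = 0.24138.
ρ = 1.299 × 0.24138 = 0.31355 kg/m³.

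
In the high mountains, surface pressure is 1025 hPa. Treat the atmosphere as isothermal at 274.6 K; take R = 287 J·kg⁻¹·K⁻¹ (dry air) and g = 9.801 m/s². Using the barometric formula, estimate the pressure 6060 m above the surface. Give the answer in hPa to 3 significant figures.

P ≈ 482 hPa

Scale height: H = RT/g = 287 × 274.6 / 9.801 = 8041.0 m.
Barometric formula: P = P₀ exp(−z/H).
z/H = 6060.0/8041.0 = 0.75364; exp(−0.75364) = 0.47065.
P = 1025 × 0.47065 = 482.42 hPa.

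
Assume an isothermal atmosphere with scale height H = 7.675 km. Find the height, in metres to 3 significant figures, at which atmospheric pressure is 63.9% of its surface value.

z ≈ 3440 m

Set P/P₀ = exp(−z/H) = 0.639, so z = −H ln(0.639).
−ln(0.639) = 0.44785; z = 7675.0 × 0.44785 = 3437.2 m.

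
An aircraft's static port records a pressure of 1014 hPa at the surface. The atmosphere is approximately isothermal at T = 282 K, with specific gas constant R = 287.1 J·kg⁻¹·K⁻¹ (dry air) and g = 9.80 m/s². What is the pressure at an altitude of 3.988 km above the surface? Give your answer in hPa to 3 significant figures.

Scale height: H = RT/g = 287.1 × 282 / 9.80 = 8261.4 m.
Barometric formula: P = P₀ exp(−z/H).
z/H = 3988.0/8261.4 = 0.48273; exp(−0.48273) = 0.61710.
P = 1014 × 0.61710 = 625.74 hPa.

P ≈ 626 hPa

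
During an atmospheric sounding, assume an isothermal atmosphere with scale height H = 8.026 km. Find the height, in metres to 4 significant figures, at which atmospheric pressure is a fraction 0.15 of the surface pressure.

z ≈ 15230 m

Set P/P₀ = exp(−z/H) = 0.15, so z = −H ln(0.15).
−ln(0.15) = 1.8971; z = 8026.0 × 1.8971 = 15226 m.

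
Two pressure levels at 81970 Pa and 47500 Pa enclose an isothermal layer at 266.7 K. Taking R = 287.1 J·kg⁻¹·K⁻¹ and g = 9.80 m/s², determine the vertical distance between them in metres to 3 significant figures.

Hypsometric equation: Δz = (R T̄/g) ln(P₁/P₂).
R T̄/g = 287.1 × 266.7 / 9.80 = 7813.2 m.
ln(81970/47500) = ln(1.7257) = 0.54563.
Δz = 7813.2 × 0.54563 = 4263.1 m.

Δz ≈ 4260 m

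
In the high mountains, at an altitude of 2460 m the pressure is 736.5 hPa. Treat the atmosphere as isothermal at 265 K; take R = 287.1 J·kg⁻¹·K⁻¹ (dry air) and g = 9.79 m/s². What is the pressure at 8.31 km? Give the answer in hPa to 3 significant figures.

Scale height: H = RT/g = 287.1 × 265 / 9.79 = 7771.3 m.
Between two levels, P₂ = P₁ exp(−Δz/H) with Δz = z₂ − z₁.
Δz = 8310.0 − 2460.0 = 5850.0 m; Δz/H = 5850.0/7771.3 = 0.75277.
P₂ = 736.5 × exp(−0.75277) = 736.5 × 0.47106 = 346.94 hPa.

P ≈ 347 hPa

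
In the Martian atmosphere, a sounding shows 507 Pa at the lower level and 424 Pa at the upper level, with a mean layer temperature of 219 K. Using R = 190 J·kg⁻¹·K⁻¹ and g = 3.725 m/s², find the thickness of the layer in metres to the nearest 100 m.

Δz ≈ 2000 m

Hypsometric equation: Δz = (R T̄/g) ln(P₁/P₂).
R T̄/g = 190 × 219 / 3.725 = 11170 m.
ln(507/424) = ln(1.1958) = 0.17882.
Δz = 11170 × 0.17882 = 1997.4 m.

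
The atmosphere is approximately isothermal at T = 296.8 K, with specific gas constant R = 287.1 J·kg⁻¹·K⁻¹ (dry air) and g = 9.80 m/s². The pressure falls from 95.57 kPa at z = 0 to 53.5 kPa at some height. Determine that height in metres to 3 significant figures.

z ≈ 5040 m

Scale height: H = RT/g = 287.1 × 296.8 / 9.80 = 8695.0 m.
Invert the barometric formula: z = H ln(P₀/P).
P₀/P = 95.57/53.5 = 1.7864; ln(1.7864) = 0.58020.
z = 8695.0 × 0.58020 = 5044.8 m.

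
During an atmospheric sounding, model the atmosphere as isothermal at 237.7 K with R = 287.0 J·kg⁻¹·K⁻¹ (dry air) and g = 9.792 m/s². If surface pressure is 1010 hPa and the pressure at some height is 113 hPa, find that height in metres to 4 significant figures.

z ≈ 15260 m

Scale height: H = RT/g = 287.0 × 237.7 / 9.792 = 6966.9 m.
Invert the barometric formula: z = H ln(P₀/P).
P₀/P = 1010/113 = 8.9381; ln(8.9381) = 2.1903.
z = 6966.9 × 2.1903 = 15260 m.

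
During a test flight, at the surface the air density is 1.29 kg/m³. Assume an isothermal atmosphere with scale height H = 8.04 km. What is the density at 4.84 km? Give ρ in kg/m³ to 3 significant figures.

In an isothermal atmosphere, density decays like pressure: ρ = ρ₀ exp(−z/H).
z/H = 4840.0/8040.0 = 0.60199; exp(−0.60199) = 0.54772.
ρ = 1.29 × 0.54772 = 0.70656 kg/m³.

ρ ≈ 0.707 kg/m³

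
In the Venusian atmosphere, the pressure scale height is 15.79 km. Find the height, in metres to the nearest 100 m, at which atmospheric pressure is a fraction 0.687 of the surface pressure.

z ≈ 5900 m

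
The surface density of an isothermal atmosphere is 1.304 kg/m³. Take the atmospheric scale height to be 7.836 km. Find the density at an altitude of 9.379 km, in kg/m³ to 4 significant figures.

In an isothermal atmosphere, density decays like pressure: ρ = ρ₀ exp(−z/H).
z/H = 9379.0/7836.0 = 1.1969; exp(−1.1969) = 0.30213.
ρ = 1.304 × 0.30213 = 0.39398 kg/m³.

ρ ≈ 0.3940 kg/m³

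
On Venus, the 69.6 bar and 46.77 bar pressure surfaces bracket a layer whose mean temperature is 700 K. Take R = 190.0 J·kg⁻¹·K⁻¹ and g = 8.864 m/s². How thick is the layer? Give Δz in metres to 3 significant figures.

Hypsometric equation: Δz = (R T̄/g) ln(P₁/P₂).
R T̄/g = 190.0 × 700 / 8.864 = 15005 m.
ln(69.6/46.77) = ln(1.4881) = 0.39750.
Δz = 15005 × 0.39750 = 5964.5 m.

Δz ≈ 5960 m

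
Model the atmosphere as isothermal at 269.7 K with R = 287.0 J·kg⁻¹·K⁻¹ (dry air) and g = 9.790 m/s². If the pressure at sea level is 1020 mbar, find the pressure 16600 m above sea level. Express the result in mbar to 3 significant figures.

Scale height: H = RT/g = 287.0 × 269.7 / 9.790 = 7906.4 m.
Barometric formula: P = P₀ exp(−z/H).
z/H = 16600/7906.4 = 2.0996; exp(−2.0996) = 0.12251.
P = 1020 × 0.12251 = 124.96 mbar.

P ≈ 125 mbar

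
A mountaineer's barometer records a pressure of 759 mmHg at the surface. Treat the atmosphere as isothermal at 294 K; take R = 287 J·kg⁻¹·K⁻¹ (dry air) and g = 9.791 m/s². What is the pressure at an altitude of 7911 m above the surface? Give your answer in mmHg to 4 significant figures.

Scale height: H = RT/g = 287 × 294 / 9.791 = 8617.9 m.
Barometric formula: P = P₀ exp(−z/H).
z/H = 7911.0/8617.9 = 0.91797; exp(−0.91797) = 0.39933.
P = 759 × 0.39933 = 303.09 mmHg.

P ≈ 303.1 mmHg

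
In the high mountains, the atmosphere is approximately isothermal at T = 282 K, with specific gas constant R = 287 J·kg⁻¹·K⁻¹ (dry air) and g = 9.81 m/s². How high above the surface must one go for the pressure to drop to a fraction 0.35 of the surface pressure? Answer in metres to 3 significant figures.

z ≈ 8660 m

Scale height: H = RT/g = 287 × 282 / 9.81 = 8250.2 m.
Set P/P₀ = exp(−z/H) = 0.35, so z = −H ln(0.35).
−ln(0.35) = 1.0498; z = 8250.2 × 1.0498 = 8661.1 m.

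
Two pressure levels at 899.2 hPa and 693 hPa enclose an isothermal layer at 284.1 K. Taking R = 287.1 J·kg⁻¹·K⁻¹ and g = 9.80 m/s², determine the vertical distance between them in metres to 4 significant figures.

Hypsometric equation: Δz = (R T̄/g) ln(P₁/P₂).
R T̄/g = 287.1 × 284.1 / 9.80 = 8323.0 m.
ln(899.2/693) = ln(1.2975) = 0.26044.
Δz = 8323.0 × 0.26044 = 2167.6 m.

Δz ≈ 2168 m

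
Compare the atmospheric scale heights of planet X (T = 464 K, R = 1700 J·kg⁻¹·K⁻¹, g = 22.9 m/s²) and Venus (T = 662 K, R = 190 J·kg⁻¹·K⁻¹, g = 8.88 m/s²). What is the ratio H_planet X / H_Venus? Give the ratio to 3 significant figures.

H_planet X/H_Venus ≈ 2.43

H = RT/g for each body.
H_planet X = 1700 × 464 / 22.9 = 34445 m.
H_Venus = 190 × 662 / 8.88 = 14164 m.
H_planet X/H_Venus = 34445/14164 = 2.4319.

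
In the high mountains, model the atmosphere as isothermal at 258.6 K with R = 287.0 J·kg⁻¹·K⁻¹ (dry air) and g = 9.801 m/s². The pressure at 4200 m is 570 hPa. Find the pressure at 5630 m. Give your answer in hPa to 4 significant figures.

Scale height: H = RT/g = 287.0 × 258.6 / 9.801 = 7572.5 m.
Between two levels, P₂ = P₁ exp(−Δz/H) with Δz = z₂ − z₁.
Δz = 5630.0 − 4200.0 = 1430.0 m; Δz/H = 1430.0/7572.5 = 0.18884.
P₂ = 570 × exp(−0.18884) = 570 × 0.82792 = 471.91 hPa.

P ≈ 471.9 hPa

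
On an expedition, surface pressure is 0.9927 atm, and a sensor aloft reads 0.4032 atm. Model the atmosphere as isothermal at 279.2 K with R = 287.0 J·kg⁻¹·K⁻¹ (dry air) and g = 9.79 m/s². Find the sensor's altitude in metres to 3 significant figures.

z ≈ 7370 m

Scale height: H = RT/g = 287.0 × 279.2 / 9.79 = 8184.9 m.
Invert the barometric formula: z = H ln(P₀/P).
P₀/P = 0.9927/0.4032 = 2.4621; ln(2.4621) = 0.90101.
z = 8184.9 × 0.90101 = 7374.7 m.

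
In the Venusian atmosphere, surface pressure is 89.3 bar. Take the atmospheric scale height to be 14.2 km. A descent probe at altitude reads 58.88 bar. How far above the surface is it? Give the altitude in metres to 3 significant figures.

z ≈ 5910 m

Invert the barometric formula: z = H ln(P₀/P).
P₀/P = 89.3/58.88 = 1.5166; ln(1.5166) = 0.41647.
z = 14200 × 0.41647 = 5913.9 m.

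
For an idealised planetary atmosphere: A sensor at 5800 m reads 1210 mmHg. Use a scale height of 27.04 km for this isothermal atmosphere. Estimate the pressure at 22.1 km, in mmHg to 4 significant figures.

P ≈ 662.2 mmHg

Between two levels, P₂ = P₁ exp(−Δz/H) with Δz = z₂ − z₁.
Δz = 22100 − 5800.0 = 16300 m; Δz/H = 16300/27040 = 0.60281.
P₂ = 1210 × exp(−0.60281) = 1210 × 0.54727 = 662.20 mmHg.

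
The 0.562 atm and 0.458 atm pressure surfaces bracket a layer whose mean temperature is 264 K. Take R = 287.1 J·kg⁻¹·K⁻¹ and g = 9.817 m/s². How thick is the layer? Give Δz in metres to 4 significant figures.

Hypsometric equation: Δz = (R T̄/g) ln(P₁/P₂).
R T̄/g = 287.1 × 264 / 9.817 = 7720.7 m.
ln(0.562/0.458) = ln(1.2271) = 0.20465.
Δz = 7720.7 × 0.20465 = 1580.0 m.

Δz ≈ 1580 m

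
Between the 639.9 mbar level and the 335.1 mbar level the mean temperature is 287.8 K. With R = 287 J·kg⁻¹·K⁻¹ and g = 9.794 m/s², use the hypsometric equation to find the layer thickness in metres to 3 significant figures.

Hypsometric equation: Δz = (R T̄/g) ln(P₁/P₂).
R T̄/g = 287 × 287.8 / 9.794 = 8433.6 m.
ln(639.9/335.1) = ln(1.9096) = 0.64689.
Δz = 8433.6 × 0.64689 = 5455.6 m.

Δz ≈ 5460 m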